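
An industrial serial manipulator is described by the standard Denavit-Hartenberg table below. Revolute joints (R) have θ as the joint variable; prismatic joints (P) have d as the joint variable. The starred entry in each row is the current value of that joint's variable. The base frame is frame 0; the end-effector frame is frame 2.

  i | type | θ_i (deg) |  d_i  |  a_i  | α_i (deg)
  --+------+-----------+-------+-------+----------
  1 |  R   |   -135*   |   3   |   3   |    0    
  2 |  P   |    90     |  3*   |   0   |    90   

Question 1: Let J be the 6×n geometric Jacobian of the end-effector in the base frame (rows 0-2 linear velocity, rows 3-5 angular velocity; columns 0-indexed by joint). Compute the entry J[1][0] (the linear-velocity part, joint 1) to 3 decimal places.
-2.121

axis z_0 = ẑ; lever o_n−o_0 = (-2.1213,-2.1213,6.0000)
cross product → J_v[:, 0] = (2.1213,-2.1213,0.0000)
J_ω[:, 0] = z_0
entry J[1][0] = -2.1213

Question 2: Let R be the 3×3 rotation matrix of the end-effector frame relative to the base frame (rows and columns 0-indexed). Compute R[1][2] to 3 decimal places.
-0.707

End-effector z-axis (col 2 of R) = (-0.7071,-0.7071,0.0000)
R[1][2] = -0.7071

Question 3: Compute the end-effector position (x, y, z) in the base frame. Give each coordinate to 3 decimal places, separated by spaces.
after link 1: o_1 = (-2.1213, -2.1213, 3.0000)
after link 2: o_2 = (-2.1213, -2.1213, 6.0000)

-2.121 -2.121 6.000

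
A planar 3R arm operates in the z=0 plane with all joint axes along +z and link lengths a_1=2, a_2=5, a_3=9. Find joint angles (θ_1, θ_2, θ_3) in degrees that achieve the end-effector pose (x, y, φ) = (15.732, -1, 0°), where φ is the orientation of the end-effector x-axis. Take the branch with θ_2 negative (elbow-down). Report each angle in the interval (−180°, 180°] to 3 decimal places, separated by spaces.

13.105 -30.004 16.899

wrist centre = target − a_3·(cos φ, sin φ) = (6.7320, -1.0000)
cos θ_2 = (46.3198−2²−5²)/(2·2·5) = 0.8660; θ_2 = -30.0039° (elbow-down)
β = atan2(-1.0000,6.7320) = -8.4492°; ψ = atan2(-2.5003,6.3300) = -21.5537°
θ_1 = β − ψ = 13.1046°
θ_3 = φ − θ_1 − θ_2 = 16.8994° (wrapped to (-180°,180°])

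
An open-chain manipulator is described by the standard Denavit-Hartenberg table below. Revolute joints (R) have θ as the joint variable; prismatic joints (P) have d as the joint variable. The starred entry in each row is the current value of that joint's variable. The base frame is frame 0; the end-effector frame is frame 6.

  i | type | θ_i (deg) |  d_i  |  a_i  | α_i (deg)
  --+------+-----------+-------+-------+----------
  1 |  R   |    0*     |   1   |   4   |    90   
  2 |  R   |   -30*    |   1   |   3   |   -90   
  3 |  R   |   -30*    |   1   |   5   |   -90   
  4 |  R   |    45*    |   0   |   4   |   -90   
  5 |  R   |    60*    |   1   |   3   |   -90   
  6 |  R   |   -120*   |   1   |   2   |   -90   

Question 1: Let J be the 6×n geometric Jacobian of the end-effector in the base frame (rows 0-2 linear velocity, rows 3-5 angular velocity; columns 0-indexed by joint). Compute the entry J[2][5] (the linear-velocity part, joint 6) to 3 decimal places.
axis z_5 = (-0.3696,-0.1268,0.9205); lever o_n−o_5 = (-1.6139,1.4123,0.6329)
cross product → J_v[:, 5] = (-1.3803,-1.2517,-0.7267)
J_ω[:, 5] = z_5
entry J[2][5] = -0.7267

-0.727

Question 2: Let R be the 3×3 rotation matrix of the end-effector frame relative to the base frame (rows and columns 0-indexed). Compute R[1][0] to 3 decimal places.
End-effector x-axis (col 0 of R) = (-0.6222,0.7696,-0.1438)
R[1][0] = 0.7696

0.770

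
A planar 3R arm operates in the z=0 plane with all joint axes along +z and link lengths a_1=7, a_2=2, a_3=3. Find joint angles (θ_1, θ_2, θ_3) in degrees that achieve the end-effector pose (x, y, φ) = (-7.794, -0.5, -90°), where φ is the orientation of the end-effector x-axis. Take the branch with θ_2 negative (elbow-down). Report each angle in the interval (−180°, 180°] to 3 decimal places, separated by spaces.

174.434 -60.008 155.575

wrist centre = target − a_3·(cos φ, sin φ) = (-7.7940, 2.5000)
cos θ_2 = (66.9964−7²−2²)/(2·7·2) = 0.4999; θ_2 = -60.0084° (elbow-down)
β = atan2(2.5000,-7.7940) = 162.2159°; ψ = atan2(-1.7322,7.9997) = -12.2177°
θ_1 = β − ψ = 174.4336°
θ_3 = φ − θ_1 − θ_2 = 155.5748° (wrapped to (-180°,180°])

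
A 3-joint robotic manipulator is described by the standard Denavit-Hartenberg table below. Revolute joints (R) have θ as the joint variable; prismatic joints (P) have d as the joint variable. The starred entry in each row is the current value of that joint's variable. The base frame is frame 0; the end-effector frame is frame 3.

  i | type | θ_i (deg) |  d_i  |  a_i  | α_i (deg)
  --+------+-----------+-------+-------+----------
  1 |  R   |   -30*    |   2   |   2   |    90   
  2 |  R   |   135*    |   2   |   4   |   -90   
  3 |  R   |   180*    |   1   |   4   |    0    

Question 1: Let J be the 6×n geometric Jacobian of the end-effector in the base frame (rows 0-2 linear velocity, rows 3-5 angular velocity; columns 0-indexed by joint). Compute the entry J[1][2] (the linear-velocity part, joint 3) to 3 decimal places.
axis z_2 = (-0.6124,0.3536,-0.7071); lever o_n−o_2 = (1.8371,-1.0607,-3.5355)
cross product → J_v[:, 2] = (-2.0000,-3.4641,-0.0000)
J_ω[:, 2] = z_2
entry J[1][2] = -3.4641

-3.464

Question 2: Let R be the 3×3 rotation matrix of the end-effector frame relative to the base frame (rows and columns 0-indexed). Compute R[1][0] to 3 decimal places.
End-effector x-axis (col 0 of R) = (0.6124,-0.3536,-0.7071)
R[1][0] = -0.3536

-0.354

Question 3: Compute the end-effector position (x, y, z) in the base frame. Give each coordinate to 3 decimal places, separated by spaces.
0.120 -2.378 1.293

after link 1: o_1 = (1.7321, -1.0000, 2.0000)
after link 2: o_2 = (-1.7174, -1.3178, 4.8284)
after link 3: o_3 = (0.1197, -2.3785, 1.2929)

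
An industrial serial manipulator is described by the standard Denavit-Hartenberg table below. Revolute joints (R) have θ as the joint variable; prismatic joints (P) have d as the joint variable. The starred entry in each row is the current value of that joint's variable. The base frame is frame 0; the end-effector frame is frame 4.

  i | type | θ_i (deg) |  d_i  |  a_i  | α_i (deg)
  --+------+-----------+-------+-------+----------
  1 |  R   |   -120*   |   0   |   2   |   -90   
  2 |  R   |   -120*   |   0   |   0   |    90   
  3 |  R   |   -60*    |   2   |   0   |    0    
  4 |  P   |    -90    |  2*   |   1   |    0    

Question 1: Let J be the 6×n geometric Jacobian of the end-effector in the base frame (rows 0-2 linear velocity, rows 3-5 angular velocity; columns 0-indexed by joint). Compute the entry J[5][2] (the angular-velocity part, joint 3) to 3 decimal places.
axis z_2 = (0.4330,0.7500,-0.5000); lever o_n−o_2 = (1.0825,2.8750,-2.7500)
cross product → J_v[:, 2] = (-0.6250,0.6495,0.4330)
J_ω[:, 2] = z_2
entry J[5][2] = -0.5000

-0.500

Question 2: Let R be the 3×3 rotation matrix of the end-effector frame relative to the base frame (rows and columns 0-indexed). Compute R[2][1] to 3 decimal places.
0.433

End-effector y-axis (col 1 of R) = (-0.6250,0.6495,0.4330)
R[2][1] = 0.4330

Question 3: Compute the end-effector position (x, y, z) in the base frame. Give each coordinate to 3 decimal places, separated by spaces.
0.083 1.143 -2.750

after link 1: o_1 = (-1.0000, -1.7321, 0.0000)
after link 2: o_2 = (-1.0000, -1.7321, 0.0000)
after link 3: o_3 = (-0.1340, -0.2321, -1.0000)
after link 4: o_4 = (0.0825, 1.1429, -2.7500)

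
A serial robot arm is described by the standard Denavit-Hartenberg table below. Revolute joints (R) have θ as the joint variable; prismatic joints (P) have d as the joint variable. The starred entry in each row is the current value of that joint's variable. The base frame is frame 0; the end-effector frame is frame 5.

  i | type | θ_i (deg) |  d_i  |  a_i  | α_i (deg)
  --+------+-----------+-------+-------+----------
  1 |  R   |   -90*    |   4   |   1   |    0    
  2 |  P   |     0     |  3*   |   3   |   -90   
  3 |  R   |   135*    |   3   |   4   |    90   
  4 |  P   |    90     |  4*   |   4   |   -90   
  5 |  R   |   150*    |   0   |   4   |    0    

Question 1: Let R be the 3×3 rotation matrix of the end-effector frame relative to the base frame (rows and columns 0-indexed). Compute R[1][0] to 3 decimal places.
End-effector x-axis (col 0 of R) = (-0.8660,0.3536,0.3536)
R[1][0] = 0.3536

0.354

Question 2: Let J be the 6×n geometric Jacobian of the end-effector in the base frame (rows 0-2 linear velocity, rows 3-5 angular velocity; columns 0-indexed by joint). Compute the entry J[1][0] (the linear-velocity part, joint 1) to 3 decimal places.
axis z_0 = ẑ; lever o_n−o_0 = (3.5359,-2.5858,2.7574)
cross product → J_v[:, 0] = (2.5858,3.5359,-0.0000)
J_ω[:, 0] = z_0
entry J[1][0] = 3.5359

3.536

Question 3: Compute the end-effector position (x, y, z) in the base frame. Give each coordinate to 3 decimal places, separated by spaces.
3.536 -2.586 2.757

after link 1: o_1 = (0.0000, -1.0000, 4.0000)
after link 2: o_2 = (0.0000, -4.0000, 7.0000)
after link 3: o_3 = (3.0000, -1.1716, 4.1716)
after link 4: o_4 = (7.0000, -4.0000, 1.3431)
after link 5: o_5 = (3.5359, -2.5858, 2.7574)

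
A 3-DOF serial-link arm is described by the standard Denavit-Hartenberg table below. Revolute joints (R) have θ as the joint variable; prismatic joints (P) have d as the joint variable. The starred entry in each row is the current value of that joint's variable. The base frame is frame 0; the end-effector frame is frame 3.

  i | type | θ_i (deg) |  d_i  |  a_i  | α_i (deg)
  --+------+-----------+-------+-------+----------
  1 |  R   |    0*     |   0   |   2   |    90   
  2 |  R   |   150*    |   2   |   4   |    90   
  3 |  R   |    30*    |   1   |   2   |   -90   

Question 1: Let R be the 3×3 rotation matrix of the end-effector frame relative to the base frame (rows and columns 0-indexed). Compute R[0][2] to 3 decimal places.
End-effector z-axis (col 2 of R) = (0.4330,-0.8660,-0.2500)
R[0][2] = 0.4330

0.433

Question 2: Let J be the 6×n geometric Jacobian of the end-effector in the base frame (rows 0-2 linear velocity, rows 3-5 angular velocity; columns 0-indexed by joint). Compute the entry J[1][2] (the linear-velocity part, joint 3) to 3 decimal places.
axis z_2 = (0.5000,-0.0000,0.8660); lever o_n−o_2 = (-1.0000,-1.0000,1.7321)
cross product → J_v[:, 2] = (0.8660,-1.7321,-0.5000)
J_ω[:, 2] = z_2
entry J[1][2] = -1.7321

-1.732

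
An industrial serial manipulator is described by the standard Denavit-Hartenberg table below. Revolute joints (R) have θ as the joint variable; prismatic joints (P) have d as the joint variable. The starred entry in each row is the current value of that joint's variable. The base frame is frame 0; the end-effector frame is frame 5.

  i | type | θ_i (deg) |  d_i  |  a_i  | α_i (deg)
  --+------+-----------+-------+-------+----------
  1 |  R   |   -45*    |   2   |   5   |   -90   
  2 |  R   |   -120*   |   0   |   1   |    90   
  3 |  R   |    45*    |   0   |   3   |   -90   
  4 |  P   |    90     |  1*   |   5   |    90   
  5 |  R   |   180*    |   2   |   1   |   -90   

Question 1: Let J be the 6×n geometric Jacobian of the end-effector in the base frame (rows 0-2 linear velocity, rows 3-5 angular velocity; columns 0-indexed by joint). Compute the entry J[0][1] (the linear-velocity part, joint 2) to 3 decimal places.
3.759

axis z_1 = (0.7071,0.7071,0.0000); lever o_n−o_1 = (4.0959,1.9041,5.3155)
cross product → J_v[:, 1] = (3.7586,-3.7586,-1.5499)
J_ω[:, 1] = z_1
entry J[0][1] = 3.7586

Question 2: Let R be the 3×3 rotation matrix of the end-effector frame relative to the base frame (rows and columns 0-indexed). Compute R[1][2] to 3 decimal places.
-0.250

End-effector z-axis (col 2 of R) = (-0.7500,-0.2500,0.6124)
R[1][2] = -0.2500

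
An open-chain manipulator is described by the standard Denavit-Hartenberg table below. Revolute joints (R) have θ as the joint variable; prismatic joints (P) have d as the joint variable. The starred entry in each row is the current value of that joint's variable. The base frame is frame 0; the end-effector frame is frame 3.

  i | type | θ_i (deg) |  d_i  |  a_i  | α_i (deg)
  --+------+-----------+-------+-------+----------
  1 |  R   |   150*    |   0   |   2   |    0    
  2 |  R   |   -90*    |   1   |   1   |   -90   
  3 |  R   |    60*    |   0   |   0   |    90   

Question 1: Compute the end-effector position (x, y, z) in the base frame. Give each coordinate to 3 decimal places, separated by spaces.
-1.232 1.866 1.000

after link 1: o_1 = (-1.7321, 1.0000, 0.0000)
after link 2: o_2 = (-1.2321, 1.8660, 1.0000)
after link 3: o_3 = (-1.2321, 1.8660, 1.0000)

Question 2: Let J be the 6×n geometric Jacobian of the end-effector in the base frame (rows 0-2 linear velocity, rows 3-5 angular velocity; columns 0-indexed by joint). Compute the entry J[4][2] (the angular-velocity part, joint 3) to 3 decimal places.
0.500

axis z_2 = (-0.8660,0.5000,0.0000); lever o_n−o_2 = (0.0000,0.0000,0.0000)
cross product → J_v[:, 2] = (0.0000,0.0000,-0.0000)
J_ω[:, 2] = z_2
entry J[4][2] = 0.5000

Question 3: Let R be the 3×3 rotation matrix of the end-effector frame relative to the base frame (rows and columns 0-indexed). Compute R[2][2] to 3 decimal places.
0.500

End-effector z-axis (col 2 of R) = (0.4330,0.7500,0.5000)
R[2][2] = 0.5000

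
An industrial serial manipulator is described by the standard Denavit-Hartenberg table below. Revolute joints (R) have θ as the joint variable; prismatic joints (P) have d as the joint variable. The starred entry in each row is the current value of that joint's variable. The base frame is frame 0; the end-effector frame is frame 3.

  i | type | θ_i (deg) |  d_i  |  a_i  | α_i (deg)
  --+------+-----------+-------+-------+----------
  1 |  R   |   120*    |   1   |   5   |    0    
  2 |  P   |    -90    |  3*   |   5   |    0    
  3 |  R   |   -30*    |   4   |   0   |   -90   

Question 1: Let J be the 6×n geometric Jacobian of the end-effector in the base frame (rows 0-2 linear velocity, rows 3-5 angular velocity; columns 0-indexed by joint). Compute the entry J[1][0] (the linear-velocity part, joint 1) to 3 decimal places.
1.830

axis z_0 = ẑ; lever o_n−o_0 = (1.8301,6.8301,8.0000)
cross product → J_v[:, 0] = (-6.8301,1.8301,0.0000)
J_ω[:, 0] = z_0
entry J[1][0] = 1.8301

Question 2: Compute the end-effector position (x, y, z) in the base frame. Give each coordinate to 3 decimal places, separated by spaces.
1.830 6.830 8.000

after link 1: o_1 = (-2.5000, 4.3301, 1.0000)
after link 2: o_2 = (1.8301, 6.8301, 4.0000)
after link 3: o_3 = (1.8301, 6.8301, 8.0000)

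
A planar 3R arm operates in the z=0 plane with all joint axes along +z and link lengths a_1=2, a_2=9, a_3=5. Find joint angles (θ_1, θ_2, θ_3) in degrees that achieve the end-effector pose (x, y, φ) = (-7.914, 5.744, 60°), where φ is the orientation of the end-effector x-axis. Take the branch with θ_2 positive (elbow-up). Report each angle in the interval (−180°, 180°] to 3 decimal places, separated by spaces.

wrist centre = target − a_3·(cos φ, sin φ) = (-10.4140, 1.4139)
cos θ_2 = (110.4504−2²−9²)/(2·2·9) = 0.7070; θ_2 = 45.0122° (elbow-up)
β = atan2(1.4139,-10.4140) = 172.2684°; ψ = atan2(6.3653,8.3626) = 37.2771°
θ_1 = β − ψ = 134.9913°
θ_3 = φ − θ_1 − θ_2 = -120.0035° (wrapped to (-180°,180°])

134.991 45.012 -120.004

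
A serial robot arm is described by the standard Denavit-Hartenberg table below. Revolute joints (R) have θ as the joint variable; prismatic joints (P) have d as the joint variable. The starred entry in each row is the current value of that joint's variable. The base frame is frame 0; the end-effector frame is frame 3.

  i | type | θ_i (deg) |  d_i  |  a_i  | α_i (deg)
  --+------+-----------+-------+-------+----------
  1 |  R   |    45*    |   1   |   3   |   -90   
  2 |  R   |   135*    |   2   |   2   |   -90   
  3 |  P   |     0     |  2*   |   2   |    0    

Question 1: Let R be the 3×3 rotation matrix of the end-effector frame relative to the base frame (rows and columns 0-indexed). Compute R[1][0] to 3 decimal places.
-0.500

End-effector x-axis (col 0 of R) = (-0.5000,-0.5000,-0.7071)
R[1][0] = -0.5000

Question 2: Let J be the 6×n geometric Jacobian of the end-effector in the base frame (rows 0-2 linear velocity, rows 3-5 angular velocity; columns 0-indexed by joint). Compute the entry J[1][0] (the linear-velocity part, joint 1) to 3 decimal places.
axis z_0 = ẑ; lever o_n−o_0 = (-2.2929,0.5355,-0.4142)
cross product → J_v[:, 0] = (-0.5355,-2.2929,0.0000)
J_ω[:, 0] = z_0
entry J[1][0] = -2.2929

-2.293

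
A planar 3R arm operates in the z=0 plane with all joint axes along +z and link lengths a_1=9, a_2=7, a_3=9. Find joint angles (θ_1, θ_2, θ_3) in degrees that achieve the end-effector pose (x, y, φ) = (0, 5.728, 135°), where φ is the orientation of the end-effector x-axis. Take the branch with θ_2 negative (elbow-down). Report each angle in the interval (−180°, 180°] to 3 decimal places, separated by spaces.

wrist centre = target − a_3·(cos φ, sin φ) = (6.3640, -0.6360)
cos θ_2 = (40.9044−9²−7²)/(2·9·7) = -0.7071; θ_2 = -135.0001° (elbow-down)
β = atan2(-0.6360,6.3640) = -5.7067°; ψ = atan2(-4.9497,4.0502) = -50.7074°
θ_1 = β − ψ = 45.0007°
θ_3 = φ − θ_1 − θ_2 = -135.0006° (wrapped to (-180°,180°])

45.001 -135.000 -135.001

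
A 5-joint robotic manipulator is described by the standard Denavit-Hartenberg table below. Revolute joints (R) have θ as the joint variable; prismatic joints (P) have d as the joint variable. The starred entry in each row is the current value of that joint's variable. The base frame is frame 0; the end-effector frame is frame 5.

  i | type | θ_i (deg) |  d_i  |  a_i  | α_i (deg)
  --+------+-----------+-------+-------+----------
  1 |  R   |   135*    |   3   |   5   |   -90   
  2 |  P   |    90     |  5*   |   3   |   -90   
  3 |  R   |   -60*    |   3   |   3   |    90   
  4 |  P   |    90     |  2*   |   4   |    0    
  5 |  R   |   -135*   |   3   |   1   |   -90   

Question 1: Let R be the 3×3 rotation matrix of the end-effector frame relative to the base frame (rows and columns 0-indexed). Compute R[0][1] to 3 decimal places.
0.354

End-effector y-axis (col 1 of R) = (0.3536,0.3536,-0.8660)
R[0][1] = 0.3536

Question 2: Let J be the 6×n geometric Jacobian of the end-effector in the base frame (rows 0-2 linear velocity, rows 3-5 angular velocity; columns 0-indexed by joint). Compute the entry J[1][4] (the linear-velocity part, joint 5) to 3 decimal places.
axis z_4 = (-0.3536,-0.3536,0.8660); lever o_n−o_4 = (-1.9937,-0.9937,2.2445)
cross product → J_v[:, 4] = (0.0670,-0.9330,-0.3536)
J_ω[:, 4] = z_4
entry J[1][4] = -0.9330

-0.933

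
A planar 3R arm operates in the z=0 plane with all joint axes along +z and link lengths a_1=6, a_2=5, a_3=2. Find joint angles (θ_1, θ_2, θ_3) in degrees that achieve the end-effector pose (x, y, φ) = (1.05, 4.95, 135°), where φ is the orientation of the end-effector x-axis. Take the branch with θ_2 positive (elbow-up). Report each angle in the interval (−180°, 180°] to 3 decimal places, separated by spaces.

wrist centre = target − a_3·(cos φ, sin φ) = (2.4642, 3.5358)
cos θ_2 = (18.5741−6²−5²)/(2·6·5) = -0.7071; θ_2 = 134.9993° (elbow-up)
β = atan2(3.5358,2.4642) = 55.1260°; ψ = atan2(3.5356,2.4645) = 55.1212°
θ_1 = β − ψ = 0.0048°
θ_3 = φ − θ_1 − θ_2 = -0.0041° (wrapped to (-180°,180°])

0.005 134.999 -0.004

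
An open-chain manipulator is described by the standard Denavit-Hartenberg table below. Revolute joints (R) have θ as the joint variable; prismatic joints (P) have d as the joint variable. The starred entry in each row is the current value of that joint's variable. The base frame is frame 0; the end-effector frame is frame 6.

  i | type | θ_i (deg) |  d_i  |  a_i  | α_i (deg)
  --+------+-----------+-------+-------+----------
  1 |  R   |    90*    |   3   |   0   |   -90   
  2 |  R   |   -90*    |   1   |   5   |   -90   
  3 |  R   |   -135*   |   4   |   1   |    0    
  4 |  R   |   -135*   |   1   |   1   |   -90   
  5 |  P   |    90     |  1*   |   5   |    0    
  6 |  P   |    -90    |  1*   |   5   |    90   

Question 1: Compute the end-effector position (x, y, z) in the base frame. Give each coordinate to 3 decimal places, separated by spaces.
after link 1: o_1 = (0.0000, 0.0000, 3.0000)
after link 2: o_2 = (-1.0000, 0.0000, 8.0000)
after link 3: o_3 = (-1.7071, 4.0000, 7.2929)
after link 4: o_4 = (-0.7071, 5.0000, 7.2929)
after link 5: o_5 = (-0.7071, -0.0000, 6.2929)
after link 6: o_6 = (4.2929, -0.0000, 5.2929)

4.293 -0.000 5.293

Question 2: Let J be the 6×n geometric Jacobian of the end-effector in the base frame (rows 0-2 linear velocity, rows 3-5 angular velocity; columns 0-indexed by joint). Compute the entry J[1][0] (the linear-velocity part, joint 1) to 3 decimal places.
axis z_0 = ẑ; lever o_n−o_0 = (4.2929,-0.0000,5.2929)
cross product → J_v[:, 0] = (0.0000,4.2929,-0.0000)
J_ω[:, 0] = z_0
entry J[1][0] = 4.2929

4.293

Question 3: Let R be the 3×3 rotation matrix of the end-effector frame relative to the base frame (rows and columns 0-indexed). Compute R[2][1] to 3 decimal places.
-1.000

End-effector y-axis (col 1 of R) = (-0.0000,-0.0000,-1.0000)
R[2][1] = -1.0000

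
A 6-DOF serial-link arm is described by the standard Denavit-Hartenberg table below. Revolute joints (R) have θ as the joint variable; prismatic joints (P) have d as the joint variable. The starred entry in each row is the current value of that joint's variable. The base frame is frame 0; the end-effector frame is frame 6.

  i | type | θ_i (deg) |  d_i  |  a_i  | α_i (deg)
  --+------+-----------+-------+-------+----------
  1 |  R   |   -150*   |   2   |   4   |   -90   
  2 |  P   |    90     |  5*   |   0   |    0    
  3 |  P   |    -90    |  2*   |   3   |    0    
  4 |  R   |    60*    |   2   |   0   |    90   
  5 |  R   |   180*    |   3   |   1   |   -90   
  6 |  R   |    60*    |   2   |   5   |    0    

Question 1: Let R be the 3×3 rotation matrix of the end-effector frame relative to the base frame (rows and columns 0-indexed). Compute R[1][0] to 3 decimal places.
End-effector x-axis (col 0 of R) = (0.8660,0.5000,0.0000)
R[1][0] = 0.5000

0.500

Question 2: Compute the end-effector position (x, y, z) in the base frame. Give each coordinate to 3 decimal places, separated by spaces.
-0.049 -8.111 4.366

after link 1: o_1 = (-3.4641, -2.0000, 2.0000)
after link 2: o_2 = (-0.9641, -6.3301, 2.0000)
after link 3: o_3 = (-2.5622, -9.5622, 2.0000)
after link 4: o_4 = (-1.5622, -11.2942, 2.0000)
after link 5: o_5 = (-3.3792, -12.3433, 4.3660)
after link 6: o_6 = (-0.0490, -8.1112, 4.3660)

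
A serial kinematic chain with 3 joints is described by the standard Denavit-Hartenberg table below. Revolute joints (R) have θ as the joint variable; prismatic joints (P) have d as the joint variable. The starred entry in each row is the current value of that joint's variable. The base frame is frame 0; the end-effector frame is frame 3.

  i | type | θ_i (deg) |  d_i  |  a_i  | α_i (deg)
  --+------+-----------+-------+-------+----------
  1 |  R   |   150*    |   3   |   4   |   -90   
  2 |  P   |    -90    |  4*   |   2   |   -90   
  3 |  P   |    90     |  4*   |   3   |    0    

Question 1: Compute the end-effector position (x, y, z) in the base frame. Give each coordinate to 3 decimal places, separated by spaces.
-7.428 3.134 5.000

after link 1: o_1 = (-3.4641, 2.0000, 3.0000)
after link 2: o_2 = (-5.4641, -1.4641, 5.0000)
after link 3: o_3 = (-7.4282, 3.1340, 5.0000)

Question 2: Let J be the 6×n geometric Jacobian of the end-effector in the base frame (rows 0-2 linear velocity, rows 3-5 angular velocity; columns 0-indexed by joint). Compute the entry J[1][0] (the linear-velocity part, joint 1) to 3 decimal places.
-7.428

axis z_0 = ẑ; lever o_n−o_0 = (-7.4282,3.1340,5.0000)
cross product → J_v[:, 0] = (-3.1340,-7.4282,0.0000)
J_ω[:, 0] = z_0
entry J[1][0] = -7.4282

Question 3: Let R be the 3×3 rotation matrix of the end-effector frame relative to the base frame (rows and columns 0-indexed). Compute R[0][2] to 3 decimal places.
-0.866

End-effector z-axis (col 2 of R) = (-0.8660,0.5000,-0.0000)
R[0][2] = -0.8660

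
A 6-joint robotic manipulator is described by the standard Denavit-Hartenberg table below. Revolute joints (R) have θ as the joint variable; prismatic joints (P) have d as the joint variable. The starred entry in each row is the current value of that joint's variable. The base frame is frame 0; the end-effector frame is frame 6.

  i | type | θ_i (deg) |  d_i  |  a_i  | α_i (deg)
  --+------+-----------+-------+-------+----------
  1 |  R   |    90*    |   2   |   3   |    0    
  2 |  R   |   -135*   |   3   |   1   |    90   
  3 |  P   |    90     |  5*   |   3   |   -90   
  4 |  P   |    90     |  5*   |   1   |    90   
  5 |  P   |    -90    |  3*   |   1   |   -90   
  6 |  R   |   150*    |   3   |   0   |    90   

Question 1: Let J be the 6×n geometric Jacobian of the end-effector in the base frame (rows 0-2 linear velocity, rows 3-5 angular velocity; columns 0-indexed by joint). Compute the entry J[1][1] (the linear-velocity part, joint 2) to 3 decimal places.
axis z_1 = (0.0000,0.0000,1.0000); lever o_n−o_1 = (-2.8284,1.4142,9.0000)
cross product → J_v[:, 1] = (-1.4142,-2.8284,0.0000)
J_ω[:, 1] = z_1
entry J[1][1] = -2.8284

-2.828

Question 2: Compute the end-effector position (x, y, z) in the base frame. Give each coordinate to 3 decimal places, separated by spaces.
-2.828 4.414 11.000

after link 1: o_1 = (0.0000, 3.0000, 2.0000)
after link 2: o_2 = (0.7071, 2.2929, 5.0000)
after link 3: o_3 = (-2.8284, -1.2426, 8.0000)
after link 4: o_4 = (-5.6569, 3.0000, 8.0000)
after link 5: o_5 = (-4.9497, 2.2929, 11.0000)
after link 6: o_6 = (-2.8284, 4.4142, 11.0000)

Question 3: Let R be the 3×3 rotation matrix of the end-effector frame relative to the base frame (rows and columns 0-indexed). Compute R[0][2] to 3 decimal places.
0.354

End-effector z-axis (col 2 of R) = (0.3536,-0.3536,-0.8660)
R[0][2] = 0.3536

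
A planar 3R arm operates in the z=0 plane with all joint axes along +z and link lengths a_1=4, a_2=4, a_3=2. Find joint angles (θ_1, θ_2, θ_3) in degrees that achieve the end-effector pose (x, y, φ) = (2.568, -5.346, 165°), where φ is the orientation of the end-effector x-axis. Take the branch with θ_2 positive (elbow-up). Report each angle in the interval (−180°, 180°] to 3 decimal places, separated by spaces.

wrist centre = target − a_3·(cos φ, sin φ) = (4.4999, -5.8636)
cos θ_2 = (54.6309−4²−4²)/(2·4·4) = 0.7072; θ_2 = 44.9911° (elbow-up)
β = atan2(-5.8636,4.4999) = -52.4968°; ψ = atan2(2.8280,6.8289) = 22.4956°
θ_1 = β − ψ = -74.9923°
θ_3 = φ − θ_1 − θ_2 = -164.9988° (wrapped to (-180°,180°])

-74.992 44.991 -164.999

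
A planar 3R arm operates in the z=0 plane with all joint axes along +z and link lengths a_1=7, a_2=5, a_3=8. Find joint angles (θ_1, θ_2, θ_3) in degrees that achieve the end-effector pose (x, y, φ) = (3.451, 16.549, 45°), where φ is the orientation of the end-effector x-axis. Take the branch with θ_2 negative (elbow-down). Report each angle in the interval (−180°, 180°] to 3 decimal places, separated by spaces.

119.996 -44.992 -30.004

wrist centre = target − a_3·(cos φ, sin φ) = (-2.2059, 10.8921)
cos θ_2 = (123.5046−7²−5²)/(2·7·5) = 0.7072; θ_2 = -44.9917° (elbow-down)
β = atan2(10.8921,-2.2059) = 101.4486°; ψ = atan2(-3.5350,10.5360) = -18.5475°
θ_1 = β − ψ = 119.9961°
θ_3 = φ − θ_1 − θ_2 = -30.0043° (wrapped to (-180°,180°])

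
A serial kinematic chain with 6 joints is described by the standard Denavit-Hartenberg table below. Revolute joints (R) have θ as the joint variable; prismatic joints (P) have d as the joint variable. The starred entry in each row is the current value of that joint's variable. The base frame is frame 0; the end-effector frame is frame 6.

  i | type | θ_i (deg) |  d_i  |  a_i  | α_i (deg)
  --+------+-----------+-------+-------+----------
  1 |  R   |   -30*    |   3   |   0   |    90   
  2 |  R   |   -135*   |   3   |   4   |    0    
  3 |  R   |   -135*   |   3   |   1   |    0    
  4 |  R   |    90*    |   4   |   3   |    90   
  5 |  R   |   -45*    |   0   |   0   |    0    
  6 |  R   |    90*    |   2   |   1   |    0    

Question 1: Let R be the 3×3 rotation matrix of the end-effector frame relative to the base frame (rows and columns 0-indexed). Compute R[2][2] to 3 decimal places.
1.000

End-effector z-axis (col 2 of R) = (-0.0000,0.0000,1.0000)
R[2][2] = 1.0000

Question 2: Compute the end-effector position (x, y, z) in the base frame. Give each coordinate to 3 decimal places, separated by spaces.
after link 1: o_1 = (0.0000, 0.0000, 3.0000)
after link 2: o_2 = (-3.9495, -1.1839, 0.1716)
after link 3: o_3 = (-5.4495, -3.7819, 1.1716)
after link 4: o_4 = (-10.0476, -5.7460, 1.1716)
after link 5: o_5 = (-10.0476, -5.7460, 1.1716)
after link 6: o_6 = (-11.0135, -6.0049, 3.1716)

-11.013 -6.005 3.172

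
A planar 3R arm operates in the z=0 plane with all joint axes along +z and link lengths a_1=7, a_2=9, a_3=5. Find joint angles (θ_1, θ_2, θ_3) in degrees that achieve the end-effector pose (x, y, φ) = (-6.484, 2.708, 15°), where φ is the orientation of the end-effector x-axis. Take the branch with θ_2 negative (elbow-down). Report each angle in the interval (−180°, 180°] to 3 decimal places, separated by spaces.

wrist centre = target − a_3·(cos φ, sin φ) = (-11.3136, 1.4139)
cos θ_2 = (129.9973−7²−9²)/(2·7·9) = -0.0000; θ_2 = -90.0012° (elbow-down)
β = atan2(1.4139,-11.3136) = 172.8765°; ψ = atan2(-9.0000,6.9998) = -52.1258°
θ_1 = β − ψ = 225.0022°
θ_3 = φ − θ_1 − θ_2 = -120.0010° (wrapped to (-180°,180°])

-134.998 -90.001 -120.001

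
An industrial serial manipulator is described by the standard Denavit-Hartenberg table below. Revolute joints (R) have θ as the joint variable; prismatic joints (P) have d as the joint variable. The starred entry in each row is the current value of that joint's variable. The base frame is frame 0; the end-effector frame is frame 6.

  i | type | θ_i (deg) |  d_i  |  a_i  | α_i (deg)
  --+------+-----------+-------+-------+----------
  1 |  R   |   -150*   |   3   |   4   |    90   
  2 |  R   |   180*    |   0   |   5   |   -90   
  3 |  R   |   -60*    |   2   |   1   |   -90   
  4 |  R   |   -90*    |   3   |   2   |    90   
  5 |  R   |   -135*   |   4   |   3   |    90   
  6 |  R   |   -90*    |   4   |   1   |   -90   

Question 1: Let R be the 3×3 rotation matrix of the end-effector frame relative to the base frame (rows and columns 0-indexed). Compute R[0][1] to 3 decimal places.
-0.707

End-effector y-axis (col 1 of R) = (-0.7071,0.0000,-0.7071)
R[0][1] = -0.7071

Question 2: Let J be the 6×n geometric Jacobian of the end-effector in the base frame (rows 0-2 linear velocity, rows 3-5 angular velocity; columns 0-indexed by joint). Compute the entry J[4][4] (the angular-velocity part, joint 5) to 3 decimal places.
-1.000

axis z_4 = (-0.0000,-1.0000,-0.0000); lever o_n−o_4 = (0.7071,-3.0000,4.9497)
cross product → J_v[:, 4] = (-4.9497,0.0000,0.7071)
J_ω[:, 4] = z_4
entry J[4][4] = -1.0000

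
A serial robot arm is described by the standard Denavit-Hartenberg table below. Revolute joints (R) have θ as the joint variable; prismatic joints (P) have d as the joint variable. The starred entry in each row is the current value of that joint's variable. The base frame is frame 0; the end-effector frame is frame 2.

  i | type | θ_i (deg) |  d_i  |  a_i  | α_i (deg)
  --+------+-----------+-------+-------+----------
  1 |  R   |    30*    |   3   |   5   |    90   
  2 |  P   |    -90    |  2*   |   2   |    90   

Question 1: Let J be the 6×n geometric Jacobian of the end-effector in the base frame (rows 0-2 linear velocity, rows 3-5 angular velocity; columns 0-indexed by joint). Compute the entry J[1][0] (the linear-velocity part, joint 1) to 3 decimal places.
5.330

axis z_0 = ẑ; lever o_n−o_0 = (5.3301,0.7679,1.0000)
cross product → J_v[:, 0] = (-0.7679,5.3301,0.0000)
J_ω[:, 0] = z_0
entry J[1][0] = 5.3301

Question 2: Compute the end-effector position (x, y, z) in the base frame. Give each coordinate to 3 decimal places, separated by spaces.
5.330 0.768 1.000

after link 1: o_1 = (4.3301, 2.5000, 3.0000)
after link 2: o_2 = (5.3301, 0.7679, 1.0000)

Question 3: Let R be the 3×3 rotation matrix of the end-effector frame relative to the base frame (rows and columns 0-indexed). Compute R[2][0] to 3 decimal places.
-1.000

End-effector x-axis (col 0 of R) = (0.0000,-0.0000,-1.0000)
R[2][0] = -1.0000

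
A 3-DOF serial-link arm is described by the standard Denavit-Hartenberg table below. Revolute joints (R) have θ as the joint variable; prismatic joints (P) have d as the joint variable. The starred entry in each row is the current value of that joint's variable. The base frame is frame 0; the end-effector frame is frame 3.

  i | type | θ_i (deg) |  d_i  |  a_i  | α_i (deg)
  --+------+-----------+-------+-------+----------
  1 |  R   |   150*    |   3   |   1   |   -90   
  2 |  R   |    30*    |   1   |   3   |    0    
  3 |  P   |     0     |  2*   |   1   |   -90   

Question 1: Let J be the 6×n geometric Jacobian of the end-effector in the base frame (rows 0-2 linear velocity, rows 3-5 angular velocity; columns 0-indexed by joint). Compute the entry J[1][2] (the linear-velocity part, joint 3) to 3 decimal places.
prismatic axis z_2 = (-0.5000,-0.8660,0.0000)
J_v[:, 2] = z_2; J_ω[:, 2] = (0,0,0)
entry J[1][2] = -0.8660

-0.866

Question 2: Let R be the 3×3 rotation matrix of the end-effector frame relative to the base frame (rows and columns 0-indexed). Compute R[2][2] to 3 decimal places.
-0.866

End-effector z-axis (col 2 of R) = (0.4330,-0.2500,-0.8660)
R[2][2] = -0.8660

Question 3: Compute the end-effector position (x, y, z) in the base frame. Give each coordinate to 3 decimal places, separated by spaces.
after link 1: o_1 = (-0.8660, 0.5000, 3.0000)
after link 2: o_2 = (-3.6160, 0.9330, 1.5000)
after link 3: o_3 = (-5.3660, -0.3660, 1.0000)

-5.366 -0.366 1.000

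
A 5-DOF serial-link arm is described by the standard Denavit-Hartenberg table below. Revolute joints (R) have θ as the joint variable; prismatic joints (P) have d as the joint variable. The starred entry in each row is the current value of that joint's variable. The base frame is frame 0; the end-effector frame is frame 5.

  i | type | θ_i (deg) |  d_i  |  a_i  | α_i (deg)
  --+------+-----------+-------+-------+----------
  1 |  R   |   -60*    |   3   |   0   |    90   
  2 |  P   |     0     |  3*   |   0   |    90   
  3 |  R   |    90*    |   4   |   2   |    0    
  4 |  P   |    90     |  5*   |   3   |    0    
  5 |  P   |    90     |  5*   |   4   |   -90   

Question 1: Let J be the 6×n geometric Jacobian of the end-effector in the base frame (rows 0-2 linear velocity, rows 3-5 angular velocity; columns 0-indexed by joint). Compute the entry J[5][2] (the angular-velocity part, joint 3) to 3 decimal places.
axis z_2 = (-0.0000,-0.0000,-1.0000); lever o_n−o_2 = (0.2321,3.5981,-14.0000)
cross product → J_v[:, 2] = (3.5981,-0.2321,-0.0000)
J_ω[:, 2] = z_2
entry J[5][2] = -1.0000

-1.000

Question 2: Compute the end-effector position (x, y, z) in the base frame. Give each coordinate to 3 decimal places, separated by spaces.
-2.366 2.098 -11.000

after link 1: o_1 = (0.0000, 0.0000, 3.0000)
after link 2: o_2 = (-2.5981, -1.5000, 3.0000)
after link 3: o_3 = (-4.3301, -2.5000, -1.0000)
after link 4: o_4 = (-5.8301, 0.0981, -6.0000)
after link 5: o_5 = (-2.3660, 2.0981, -11.0000)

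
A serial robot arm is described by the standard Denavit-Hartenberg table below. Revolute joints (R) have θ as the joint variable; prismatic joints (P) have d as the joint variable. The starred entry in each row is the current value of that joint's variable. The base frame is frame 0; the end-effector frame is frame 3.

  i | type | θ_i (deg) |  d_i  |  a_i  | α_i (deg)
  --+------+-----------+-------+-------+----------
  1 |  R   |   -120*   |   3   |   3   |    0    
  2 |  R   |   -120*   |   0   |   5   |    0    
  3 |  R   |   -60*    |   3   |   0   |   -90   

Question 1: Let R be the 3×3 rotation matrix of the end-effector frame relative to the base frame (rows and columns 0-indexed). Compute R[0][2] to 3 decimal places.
End-effector z-axis (col 2 of R) = (-0.8660,0.5000,0.0000)
R[0][2] = -0.8660

-0.866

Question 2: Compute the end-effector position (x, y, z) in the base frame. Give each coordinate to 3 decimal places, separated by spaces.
-4.000 1.732 6.000

after link 1: o_1 = (-1.5000, -2.5981, 3.0000)
after link 2: o_2 = (-4.0000, 1.7321, 3.0000)
after link 3: o_3 = (-4.0000, 1.7321, 6.0000)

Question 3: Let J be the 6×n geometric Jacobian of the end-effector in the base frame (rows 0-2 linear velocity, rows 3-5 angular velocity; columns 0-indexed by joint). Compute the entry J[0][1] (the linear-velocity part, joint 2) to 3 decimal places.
-4.330

axis z_1 = (0.0000,0.0000,1.0000); lever o_n−o_1 = (-2.5000,4.3301,3.0000)
cross product → J_v[:, 1] = (-4.3301,-2.5000,0.0000)
J_ω[:, 1] = z_1
entry J[0][1] = -4.3301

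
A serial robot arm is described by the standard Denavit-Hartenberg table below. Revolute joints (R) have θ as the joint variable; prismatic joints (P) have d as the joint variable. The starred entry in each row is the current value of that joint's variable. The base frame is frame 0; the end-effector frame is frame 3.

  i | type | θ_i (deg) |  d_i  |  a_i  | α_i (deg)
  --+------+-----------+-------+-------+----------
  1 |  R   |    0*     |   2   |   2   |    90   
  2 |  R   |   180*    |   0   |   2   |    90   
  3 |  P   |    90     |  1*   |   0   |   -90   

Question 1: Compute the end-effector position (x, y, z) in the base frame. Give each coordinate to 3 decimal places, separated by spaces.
after link 1: o_1 = (2.0000, 0.0000, 2.0000)
after link 2: o_2 = (0.0000, 0.0000, 2.0000)
after link 3: o_3 = (0.0000, 0.0000, 3.0000)

0.000 0.000 3.000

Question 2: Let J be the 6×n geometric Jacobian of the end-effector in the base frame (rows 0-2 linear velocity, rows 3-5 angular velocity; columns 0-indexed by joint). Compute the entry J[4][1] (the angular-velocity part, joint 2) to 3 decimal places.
-1.000

axis z_1 = (0.0000,-1.0000,0.0000); lever o_n−o_1 = (-2.0000,0.0000,1.0000)
cross product → J_v[:, 1] = (-1.0000,-0.0000,-2.0000)
J_ω[:, 1] = z_1
entry J[4][1] = -1.0000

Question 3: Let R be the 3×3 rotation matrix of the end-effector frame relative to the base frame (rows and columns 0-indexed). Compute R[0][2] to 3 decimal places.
1.000

End-effector z-axis (col 2 of R) = (1.0000,-0.0000,-0.0000)
R[0][2] = 1.0000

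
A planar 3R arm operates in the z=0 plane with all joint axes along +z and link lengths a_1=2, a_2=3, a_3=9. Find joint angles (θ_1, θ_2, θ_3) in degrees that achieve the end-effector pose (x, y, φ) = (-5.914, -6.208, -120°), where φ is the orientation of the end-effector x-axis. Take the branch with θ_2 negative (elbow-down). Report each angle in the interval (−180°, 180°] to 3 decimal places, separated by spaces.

-135.018 -134.995 150.013

wrist centre = target − a_3·(cos φ, sin φ) = (-1.4140, 1.5862)
cos θ_2 = (4.5155−2²−3²)/(2·2·3) = -0.7070; θ_2 = -134.9946° (elbow-down)
β = atan2(1.5862,-1.4140) = 131.7145°; ψ = atan2(-2.1215,-0.1211) = -93.2676°
θ_1 = β − ψ = 224.9821°
θ_3 = φ − θ_1 − θ_2 = 150.0125° (wrapped to (-180°,180°])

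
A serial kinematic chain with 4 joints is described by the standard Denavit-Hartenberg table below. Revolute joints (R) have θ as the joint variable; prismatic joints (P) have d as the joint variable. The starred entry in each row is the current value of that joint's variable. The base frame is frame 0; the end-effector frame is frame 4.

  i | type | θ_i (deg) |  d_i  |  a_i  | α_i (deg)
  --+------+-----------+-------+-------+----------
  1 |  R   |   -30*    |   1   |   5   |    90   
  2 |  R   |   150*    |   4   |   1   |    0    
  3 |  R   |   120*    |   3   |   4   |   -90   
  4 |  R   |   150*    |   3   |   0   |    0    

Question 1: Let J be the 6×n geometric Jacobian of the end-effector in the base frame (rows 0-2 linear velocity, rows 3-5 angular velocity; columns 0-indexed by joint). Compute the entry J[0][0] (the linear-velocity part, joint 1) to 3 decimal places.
9.629

axis z_0 = ẑ; lever o_n−o_0 = (2.6782,-9.6292,-2.5000)
cross product → J_v[:, 0] = (9.6292,2.6782,-0.0000)
J_ω[:, 0] = z_0
entry J[0][0] = 9.6292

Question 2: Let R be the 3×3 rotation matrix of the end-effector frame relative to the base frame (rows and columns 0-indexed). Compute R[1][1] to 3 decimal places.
-0.750

End-effector y-axis (col 1 of R) = (-0.4330,-0.7500,0.5000)
R[1][1] = -0.7500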